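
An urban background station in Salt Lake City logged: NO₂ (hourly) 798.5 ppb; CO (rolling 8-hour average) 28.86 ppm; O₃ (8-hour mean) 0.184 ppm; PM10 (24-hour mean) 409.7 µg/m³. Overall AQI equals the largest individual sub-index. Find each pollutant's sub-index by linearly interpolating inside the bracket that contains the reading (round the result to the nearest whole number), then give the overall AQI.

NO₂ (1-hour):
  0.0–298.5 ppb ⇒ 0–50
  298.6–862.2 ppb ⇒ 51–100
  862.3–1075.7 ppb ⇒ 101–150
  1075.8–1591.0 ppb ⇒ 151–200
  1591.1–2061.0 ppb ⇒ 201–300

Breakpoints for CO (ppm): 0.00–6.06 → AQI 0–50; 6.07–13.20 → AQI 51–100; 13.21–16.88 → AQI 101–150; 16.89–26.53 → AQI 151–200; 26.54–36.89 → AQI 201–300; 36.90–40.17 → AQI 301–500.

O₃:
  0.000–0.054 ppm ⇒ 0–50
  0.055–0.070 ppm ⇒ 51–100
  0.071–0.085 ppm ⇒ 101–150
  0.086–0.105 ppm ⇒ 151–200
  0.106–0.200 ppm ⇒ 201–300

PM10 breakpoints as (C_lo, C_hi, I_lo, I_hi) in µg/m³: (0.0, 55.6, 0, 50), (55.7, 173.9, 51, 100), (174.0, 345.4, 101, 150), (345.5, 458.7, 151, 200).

283

NO₂: 798.5 ∈ [298.6, 862.2] ↔ index [51, 100].
51 + (798.5−298.6)·(100−51)/(862.2−298.6) = 51 + 499.9·49/563.6 ≈ 94.46, so AQI = 94.
CO: 28.86 lies in 26.54–36.89, so I_lo=201, I_hi=300, C_lo=26.54, C_hi=36.89.
(300−201)/(36.89−26.54) × (28.86−26.54) + 201 = 99/10.35 × 2.32 + 201 ≈ 223.19 → 223.
O₃ 0.184: bracket 0.106–0.200 → index 201–300; slope 99/0.094, offset 0.078.
AQI = 201 + 99/0.094·0.078 ≈ 283.15 ⇒ 283.
PM10: 409.7 ∈ [345.5, 458.7] ↔ index [151, 200].
151 + (409.7−345.5)·(200−151)/(458.7−345.5) = 151 + 64.2·49/113.2 ≈ 178.79, so AQI = 179.
Sub-indices: NO₂→94, CO→223, O₃→283, PM10→179. Overall AQI = max = 283; dominant pollutant is O₃.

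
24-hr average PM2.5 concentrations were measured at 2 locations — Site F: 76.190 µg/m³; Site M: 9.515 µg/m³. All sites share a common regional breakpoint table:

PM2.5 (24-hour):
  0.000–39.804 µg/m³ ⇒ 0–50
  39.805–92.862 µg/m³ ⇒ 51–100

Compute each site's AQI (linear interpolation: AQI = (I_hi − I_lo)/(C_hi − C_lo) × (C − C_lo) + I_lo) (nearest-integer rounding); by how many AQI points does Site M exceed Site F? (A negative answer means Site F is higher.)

-73

Site F 76.190: bracket 39.805–92.862 → index 51–100; slope 49/53.057, offset 36.385.
AQI = 51 + 49/53.057·36.385 ≈ 84.60 ⇒ 85.
Site M: 9.515 lies in 0.000–39.804, so I_lo=0, I_hi=50, C_lo=0.000, C_hi=39.804.
(50−0)/(39.804−0.000) × (9.515−0.000) + 0 = 50/39.804 × 9.515 + 0 ≈ 11.95 → 12.
AQIs: Site F=85, Site M=12. Site M (12) − Site F (85) = -73.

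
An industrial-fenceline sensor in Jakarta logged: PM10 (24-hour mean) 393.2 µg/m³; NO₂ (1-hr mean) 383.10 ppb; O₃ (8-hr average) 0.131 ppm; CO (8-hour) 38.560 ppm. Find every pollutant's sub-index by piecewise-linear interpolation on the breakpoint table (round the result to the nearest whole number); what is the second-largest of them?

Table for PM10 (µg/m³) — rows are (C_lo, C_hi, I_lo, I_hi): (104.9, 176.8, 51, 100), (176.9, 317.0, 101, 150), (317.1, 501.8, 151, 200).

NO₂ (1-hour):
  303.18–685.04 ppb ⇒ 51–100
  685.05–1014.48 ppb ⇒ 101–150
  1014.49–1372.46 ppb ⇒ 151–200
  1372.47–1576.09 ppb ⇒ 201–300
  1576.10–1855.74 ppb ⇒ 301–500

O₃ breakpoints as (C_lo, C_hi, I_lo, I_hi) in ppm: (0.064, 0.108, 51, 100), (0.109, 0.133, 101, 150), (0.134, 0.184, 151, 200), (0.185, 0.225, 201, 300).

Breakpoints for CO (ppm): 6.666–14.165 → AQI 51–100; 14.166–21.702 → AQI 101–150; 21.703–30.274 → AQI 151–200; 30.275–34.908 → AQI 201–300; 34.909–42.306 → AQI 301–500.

PM10 393.2: bracket 317.1–501.8 → index 151–200; slope 49/184.7, offset 76.1.
AQI = 151 + 49/184.7·76.1 ≈ 171.19 ⇒ 171.
NO₂: row 303.18–685.04 (AQI 51–100). (100−51)·(383.10−303.18)/(685.04−303.18) + 51 = 49·79.92/381.86 + 51 ≈ 61.26 → 61.
O₃: 0.131 lies in 0.109–0.133, so I_lo=101, I_hi=150, C_lo=0.109, C_hi=0.133.
(150−101)/(0.133−0.109) × (0.131−0.109) + 101 = 49/0.024 × 0.022 + 101 ≈ 145.92 → 146.
CO: 38.560 lies in 34.909–42.306, so I_lo=301, I_hi=500, C_lo=34.909, C_hi=42.306.
(500−301)/(42.306−34.909) × (38.560−34.909) + 301 = 199/7.397 × 3.651 + 301 ≈ 399.22 → 399.
Sub-indices: PM10→171, NO₂→61, O₃→146, CO→399. Ranked high→low: 399, 171, 146, 61. Second-highest sub-index = 171.

171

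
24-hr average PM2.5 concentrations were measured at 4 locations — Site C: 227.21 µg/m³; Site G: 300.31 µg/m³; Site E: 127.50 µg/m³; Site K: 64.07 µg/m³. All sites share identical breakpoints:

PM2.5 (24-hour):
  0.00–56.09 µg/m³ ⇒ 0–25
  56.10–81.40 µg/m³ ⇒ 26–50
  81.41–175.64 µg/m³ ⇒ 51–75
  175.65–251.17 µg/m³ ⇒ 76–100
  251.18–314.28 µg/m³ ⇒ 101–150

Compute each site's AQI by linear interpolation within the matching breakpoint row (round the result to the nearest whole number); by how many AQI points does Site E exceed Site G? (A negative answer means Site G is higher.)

-76

Site C: 227.21 ∈ [175.65, 251.17] ↔ index [76, 100].
76 + (227.21−175.65)·(100−76)/(251.17−175.65) = 76 + 51.56·24/75.52 ≈ 92.39, so AQI = 92.
Site G 300.31: bracket 251.18–314.28 → index 101–150; slope 49/63.10, offset 49.13.
AQI = 101 + 49/63.10·49.13 ≈ 139.15 ⇒ 139.
Site E: row 81.41–175.64 (AQI 51–75). (75−51)·(127.50−81.41)/(175.64−81.41) + 51 = 24·46.09/94.23 + 51 ≈ 62.74 → 63.
Site K: 64.07 ∈ [56.10, 81.40] ↔ index [26, 50].
26 + (64.07−56.10)·(50−26)/(81.40−56.10) = 26 + 7.97·24/25.30 ≈ 33.56, so AQI = 34.
AQIs: Site C=92, Site G=139, Site E=63, Site K=34. Site E (63) − Site G (139) = -76.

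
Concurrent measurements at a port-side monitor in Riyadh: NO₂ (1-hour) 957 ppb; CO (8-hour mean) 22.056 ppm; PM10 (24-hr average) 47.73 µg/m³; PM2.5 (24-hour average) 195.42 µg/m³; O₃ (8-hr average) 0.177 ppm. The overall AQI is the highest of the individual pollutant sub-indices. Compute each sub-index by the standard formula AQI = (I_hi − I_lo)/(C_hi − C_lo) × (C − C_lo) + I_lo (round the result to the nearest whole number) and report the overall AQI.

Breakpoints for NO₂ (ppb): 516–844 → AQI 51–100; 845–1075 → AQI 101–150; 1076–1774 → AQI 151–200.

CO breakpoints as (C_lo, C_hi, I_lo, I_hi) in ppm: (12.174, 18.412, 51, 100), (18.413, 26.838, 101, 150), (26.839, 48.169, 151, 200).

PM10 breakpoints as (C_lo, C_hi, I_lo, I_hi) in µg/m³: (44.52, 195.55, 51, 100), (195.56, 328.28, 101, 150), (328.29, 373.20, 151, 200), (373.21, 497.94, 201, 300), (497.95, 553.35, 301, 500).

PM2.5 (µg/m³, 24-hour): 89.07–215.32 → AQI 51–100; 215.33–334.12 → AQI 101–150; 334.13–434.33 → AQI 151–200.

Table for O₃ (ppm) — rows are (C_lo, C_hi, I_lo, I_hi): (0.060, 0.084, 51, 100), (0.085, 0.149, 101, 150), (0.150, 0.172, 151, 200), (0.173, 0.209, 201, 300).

212

NO₂: row 845–1075 (AQI 101–150). (150−101)·(957−845)/(1075−845) + 101 = 49·112/230 + 101 ≈ 124.86 → 125.
CO: 22.056 ∈ [18.413, 26.838] ↔ index [101, 150].
101 + (22.056−18.413)·(150−101)/(26.838−18.413) = 101 + 3.643·49/8.425 ≈ 122.19, so AQI = 122.
PM10 47.73: bracket 44.52–195.55 → index 51–100; slope 49/151.03, offset 3.21.
AQI = 51 + 49/151.03·3.21 ≈ 52.04 ⇒ 52.
PM2.5 195.42: bracket 89.07–215.32 → index 51–100; slope 49/126.25, offset 106.35.
AQI = 51 + 49/126.25·106.35 ≈ 92.28 ⇒ 92.
O₃: 0.177 lies in 0.173–0.209, so I_lo=201, I_hi=300, C_lo=0.173, C_hi=0.209.
(300−201)/(0.209−0.173) × (0.177−0.173) + 201 = 99/0.036 × 0.004 + 201 ≈ 212.00 → 212.
Sub-indices: NO₂→125, CO→122, PM10→52, PM2.5→92, O₃→212. Overall AQI = max = 212; dominant pollutant is O₃.
AQI 212: Very Unhealthy.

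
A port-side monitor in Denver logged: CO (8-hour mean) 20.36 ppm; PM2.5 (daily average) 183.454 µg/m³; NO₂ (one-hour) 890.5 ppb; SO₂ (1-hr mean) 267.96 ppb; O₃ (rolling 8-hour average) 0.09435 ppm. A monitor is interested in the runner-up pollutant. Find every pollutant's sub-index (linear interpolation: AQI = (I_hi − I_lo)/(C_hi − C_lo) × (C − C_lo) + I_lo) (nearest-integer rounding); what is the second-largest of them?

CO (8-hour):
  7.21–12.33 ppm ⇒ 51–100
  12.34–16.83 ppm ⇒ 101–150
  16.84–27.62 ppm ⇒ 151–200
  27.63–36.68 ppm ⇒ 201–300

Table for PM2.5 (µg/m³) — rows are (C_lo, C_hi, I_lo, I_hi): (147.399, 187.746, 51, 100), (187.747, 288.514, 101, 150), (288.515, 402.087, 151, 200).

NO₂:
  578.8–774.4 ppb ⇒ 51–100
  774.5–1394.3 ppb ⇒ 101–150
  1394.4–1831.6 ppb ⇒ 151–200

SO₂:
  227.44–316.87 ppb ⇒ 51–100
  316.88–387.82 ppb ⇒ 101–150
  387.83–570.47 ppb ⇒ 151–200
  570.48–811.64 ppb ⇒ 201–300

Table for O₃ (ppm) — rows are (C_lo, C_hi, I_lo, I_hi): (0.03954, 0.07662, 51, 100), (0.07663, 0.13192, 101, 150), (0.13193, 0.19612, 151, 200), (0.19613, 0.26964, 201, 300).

117

CO: 20.36 lies in 16.84–27.62, so I_lo=151, I_hi=200, C_lo=16.84, C_hi=27.62.
(200−151)/(27.62−16.84) × (20.36−16.84) + 151 = 49/10.78 × 3.52 + 151 ≈ 167.00 → 167.
PM2.5: 183.454 lies in 147.399–187.746, so I_lo=51, I_hi=100, C_lo=147.399, C_hi=187.746.
(100−51)/(187.746−147.399) × (183.454−147.399) + 51 = 49/40.347 × 36.055 + 51 ≈ 94.79 → 95.
NO₂: 890.5 ∈ [774.5, 1394.3] ↔ index [101, 150].
101 + (890.5−774.5)·(150−101)/(1394.3−774.5) = 101 + 116.0·49/619.8 ≈ 110.17, so AQI = 110.
SO₂: 267.96 lies in 227.44–316.87, so I_lo=51, I_hi=100, C_lo=227.44, C_hi=316.87.
(100−51)/(316.87−227.44) × (267.96−227.44) + 51 = 49/89.43 × 40.52 + 51 ≈ 73.20 → 73.
O₃: 0.09435 lies in 0.07663–0.13192, so I_lo=101, I_hi=150, C_lo=0.07663, C_hi=0.13192.
(150−101)/(0.13192−0.07663) × (0.09435−0.07663) + 101 = 49/0.05529 × 0.01772 + 101 ≈ 116.70 → 117.
Sub-indices: CO→167, PM2.5→95, NO₂→110, SO₂→73, O₃→117. Ranked high→low: 167, 117, 110, 95, 73. Second-highest sub-index = 117.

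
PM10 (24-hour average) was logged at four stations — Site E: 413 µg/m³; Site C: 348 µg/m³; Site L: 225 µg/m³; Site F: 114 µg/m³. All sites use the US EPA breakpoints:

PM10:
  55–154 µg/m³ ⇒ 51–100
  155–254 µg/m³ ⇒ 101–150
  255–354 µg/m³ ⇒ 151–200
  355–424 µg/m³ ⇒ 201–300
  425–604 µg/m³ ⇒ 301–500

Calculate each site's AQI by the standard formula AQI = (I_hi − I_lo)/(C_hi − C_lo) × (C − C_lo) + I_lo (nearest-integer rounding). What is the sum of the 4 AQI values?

697

Site E 413: bracket 355–424 → index 201–300; slope 99/69, offset 58.
AQI = 201 + 99/69·58 ≈ 284.22 ⇒ 284.
Site C: row 255–354 (AQI 151–200). (200−151)·(348−255)/(354−255) + 151 = 49·93/99 + 151 ≈ 197.03 → 197.
Site L: row 155–254 (AQI 101–150). (150−101)·(225−155)/(254−155) + 101 = 49·70/99 + 101 ≈ 135.65 → 136.
Site F 114: bracket 55–154 → index 51–100; slope 49/99, offset 59.
AQI = 51 + 49/99·59 ≈ 80.20 ⇒ 80.
AQIs: Site E=284, Site C=197, Site L=136, Site F=80. Sum = 284 + 197 + 136 + 80 = 697.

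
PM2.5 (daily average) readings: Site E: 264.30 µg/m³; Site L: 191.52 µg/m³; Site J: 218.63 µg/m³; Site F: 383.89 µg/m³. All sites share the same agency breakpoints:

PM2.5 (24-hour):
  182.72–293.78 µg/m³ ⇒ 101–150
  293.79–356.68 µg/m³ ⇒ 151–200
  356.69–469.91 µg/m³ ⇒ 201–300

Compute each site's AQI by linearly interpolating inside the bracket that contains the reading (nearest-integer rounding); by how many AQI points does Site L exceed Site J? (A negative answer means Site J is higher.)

-12

Site E: row 182.72–293.78 (AQI 101–150). (150−101)·(264.30−182.72)/(293.78−182.72) + 101 = 49·81.58/111.06 + 101 ≈ 136.99 → 137.
Site L: 191.52 ∈ [182.72, 293.78] ↔ index [101, 150].
101 + (191.52−182.72)·(150−101)/(293.78−182.72) = 101 + 8.80·49/111.06 ≈ 104.88, so AQI = 105.
Site J: row 182.72–293.78 (AQI 101–150). (150−101)·(218.63−182.72)/(293.78−182.72) + 101 = 49·35.91/111.06 + 101 ≈ 116.84 → 117.
Site F: row 356.69–469.91 (AQI 201–300). (300−201)·(383.89−356.69)/(469.91−356.69) + 201 = 99·27.20/113.22 + 201 ≈ 224.78 → 225.
AQIs: Site E=137, Site L=105, Site J=117, Site F=225. Site L (105) − Site J (117) = -12.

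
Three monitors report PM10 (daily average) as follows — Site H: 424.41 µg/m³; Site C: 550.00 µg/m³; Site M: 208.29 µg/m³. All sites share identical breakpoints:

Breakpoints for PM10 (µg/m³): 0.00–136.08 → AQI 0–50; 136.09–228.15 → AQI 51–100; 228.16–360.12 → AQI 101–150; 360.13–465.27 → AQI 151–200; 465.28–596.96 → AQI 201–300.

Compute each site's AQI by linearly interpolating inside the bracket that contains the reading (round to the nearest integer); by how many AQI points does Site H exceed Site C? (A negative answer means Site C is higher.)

Site H: 424.41 lies in 360.13–465.27, so I_lo=151, I_hi=200, C_lo=360.13, C_hi=465.27.
(200−151)/(465.27−360.13) × (424.41−360.13) + 151 = 49/105.14 × 64.28 + 151 ≈ 180.96 → 181.
Site C 550.00: bracket 465.28–596.96 → index 201–300; slope 99/131.68, offset 84.72.
AQI = 201 + 99/131.68·84.72 ≈ 264.69 ⇒ 265.
Site M: 208.29 lies in 136.09–228.15, so I_lo=51, I_hi=100, C_lo=136.09, C_hi=228.15.
(100−51)/(228.15−136.09) × (208.29−136.09) + 51 = 49/92.06 × 72.20 + 51 ≈ 89.43 → 89.
AQIs: Site H=181, Site C=265, Site M=89. Site H (181) − Site C (265) = -84.

-84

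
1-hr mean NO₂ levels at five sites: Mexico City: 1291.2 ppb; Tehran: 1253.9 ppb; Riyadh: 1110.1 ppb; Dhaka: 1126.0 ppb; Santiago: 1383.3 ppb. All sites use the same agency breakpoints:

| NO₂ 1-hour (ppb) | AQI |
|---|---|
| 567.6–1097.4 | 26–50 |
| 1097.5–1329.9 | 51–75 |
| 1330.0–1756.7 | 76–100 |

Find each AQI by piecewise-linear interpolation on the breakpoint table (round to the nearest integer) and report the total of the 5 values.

323

Mexico City 1291.2: bracket 1097.5–1329.9 → index 51–75; slope 24/232.4, offset 193.7.
AQI = 51 + 24/232.4·193.7 ≈ 71.00 ⇒ 71.
Tehran: 1253.9 ∈ [1097.5, 1329.9] ↔ index [51, 75].
51 + (1253.9−1097.5)·(75−51)/(1329.9−1097.5) = 51 + 156.4·24/232.4 ≈ 67.15, so AQI = 67.
Riyadh 1110.1: bracket 1097.5–1329.9 → index 51–75; slope 24/232.4, offset 12.6.
AQI = 51 + 24/232.4·12.6 ≈ 52.30 ⇒ 52.
Dhaka: row 1097.5–1329.9 (AQI 51–75). (75−51)·(1126.0−1097.5)/(1329.9−1097.5) + 51 = 24·28.5/232.4 + 51 ≈ 53.94 → 54.
Santiago: row 1330.0–1756.7 (AQI 76–100). (100−76)·(1383.3−1330.0)/(1756.7−1330.0) + 76 = 24·53.3/426.7 + 76 ≈ 79.00 → 79.
AQIs: Mexico City=71, Tehran=67, Riyadh=52, Dhaka=54, Santiago=79. Sum = 71 + 67 + 52 + 54 + 79 = 323.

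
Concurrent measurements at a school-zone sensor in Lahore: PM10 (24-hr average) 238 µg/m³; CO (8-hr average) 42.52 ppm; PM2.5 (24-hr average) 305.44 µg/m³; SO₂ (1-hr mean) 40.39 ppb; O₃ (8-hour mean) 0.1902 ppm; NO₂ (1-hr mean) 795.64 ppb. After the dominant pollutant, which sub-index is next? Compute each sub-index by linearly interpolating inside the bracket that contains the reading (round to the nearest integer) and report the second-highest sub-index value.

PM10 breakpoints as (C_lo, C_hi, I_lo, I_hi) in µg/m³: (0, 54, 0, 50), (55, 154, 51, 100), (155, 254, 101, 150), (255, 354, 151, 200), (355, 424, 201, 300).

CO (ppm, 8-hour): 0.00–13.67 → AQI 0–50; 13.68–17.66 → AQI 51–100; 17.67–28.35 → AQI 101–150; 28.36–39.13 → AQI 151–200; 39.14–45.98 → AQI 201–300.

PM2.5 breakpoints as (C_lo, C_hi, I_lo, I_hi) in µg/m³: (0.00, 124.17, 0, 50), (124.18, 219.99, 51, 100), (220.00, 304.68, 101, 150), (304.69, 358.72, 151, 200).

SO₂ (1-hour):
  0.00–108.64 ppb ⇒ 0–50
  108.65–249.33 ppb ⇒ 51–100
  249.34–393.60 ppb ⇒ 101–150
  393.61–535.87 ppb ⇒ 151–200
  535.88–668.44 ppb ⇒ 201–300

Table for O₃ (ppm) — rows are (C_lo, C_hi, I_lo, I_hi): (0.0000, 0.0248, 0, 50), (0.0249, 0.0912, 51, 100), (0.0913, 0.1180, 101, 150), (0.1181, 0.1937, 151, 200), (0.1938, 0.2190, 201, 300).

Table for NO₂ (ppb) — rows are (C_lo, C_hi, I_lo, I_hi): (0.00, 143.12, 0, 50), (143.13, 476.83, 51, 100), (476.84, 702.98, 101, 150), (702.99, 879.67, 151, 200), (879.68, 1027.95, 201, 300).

PM10 238: bracket 155–254 → index 101–150; slope 49/99, offset 83.
AQI = 101 + 49/99·83 ≈ 142.08 ⇒ 142.
CO: 42.52 lies in 39.14–45.98, so I_lo=201, I_hi=300, C_lo=39.14, C_hi=45.98.
(300−201)/(45.98−39.14) × (42.52−39.14) + 201 = 99/6.84 × 3.38 + 201 ≈ 249.92 → 250.
PM2.5: 305.44 lies in 304.69–358.72, so I_lo=151, I_hi=200, C_lo=304.69, C_hi=358.72.
(200−151)/(358.72−304.69) × (305.44−304.69) + 151 = 49/54.03 × 0.75 + 151 ≈ 151.68 → 152.
SO₂: 40.39 ∈ [0.00, 108.64] ↔ index [0, 50].
0 + (40.39−0.00)·(50−0)/(108.64−0.00) = 0 + 40.39·50/108.64 ≈ 18.59, so AQI = 19.
O₃ 0.1902: bracket 0.1181–0.1937 → index 151–200; slope 49/0.0756, offset 0.0721.
AQI = 151 + 49/0.0756·0.0721 ≈ 197.73 ⇒ 198.
NO₂: row 702.99–879.67 (AQI 151–200). (200−151)·(795.64−702.99)/(879.67−702.99) + 151 = 49·92.65/176.68 + 151 ≈ 176.70 → 177.
Sub-indices: PM10→142, CO→250, PM2.5→152, SO₂→19, O₃→198, NO₂→177. Ranked high→low: 250, 198, 177, 152, 142, 19. Second-highest sub-index = 198.

198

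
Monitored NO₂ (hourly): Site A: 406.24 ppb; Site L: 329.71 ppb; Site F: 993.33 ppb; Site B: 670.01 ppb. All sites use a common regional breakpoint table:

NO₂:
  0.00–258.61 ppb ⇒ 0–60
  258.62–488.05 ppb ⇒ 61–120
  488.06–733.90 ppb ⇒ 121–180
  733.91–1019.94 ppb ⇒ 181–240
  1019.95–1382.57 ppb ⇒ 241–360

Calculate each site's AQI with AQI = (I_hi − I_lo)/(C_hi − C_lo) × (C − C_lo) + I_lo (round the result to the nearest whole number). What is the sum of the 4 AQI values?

578

Site A: row 258.62–488.05 (AQI 61–120). (120−61)·(406.24−258.62)/(488.05−258.62) + 61 = 59·147.62/229.43 + 61 ≈ 98.96 → 99.
Site L 329.71: bracket 258.62–488.05 → index 61–120; slope 59/229.43, offset 71.09.
AQI = 61 + 59/229.43·71.09 ≈ 79.28 ⇒ 79.
Site F: 993.33 ∈ [733.91, 1019.94] ↔ index [181, 240].
181 + (993.33−733.91)·(240−181)/(1019.94−733.91) = 181 + 259.42·59/286.03 ≈ 234.51, so AQI = 235.
Site B: 670.01 ∈ [488.06, 733.90] ↔ index [121, 180].
121 + (670.01−488.06)·(180−121)/(733.90−488.06) = 121 + 181.95·59/245.84 ≈ 164.67, so AQI = 165.
AQIs: Site A=99, Site L=79, Site F=235, Site B=165. Sum = 99 + 79 + 235 + 165 = 578.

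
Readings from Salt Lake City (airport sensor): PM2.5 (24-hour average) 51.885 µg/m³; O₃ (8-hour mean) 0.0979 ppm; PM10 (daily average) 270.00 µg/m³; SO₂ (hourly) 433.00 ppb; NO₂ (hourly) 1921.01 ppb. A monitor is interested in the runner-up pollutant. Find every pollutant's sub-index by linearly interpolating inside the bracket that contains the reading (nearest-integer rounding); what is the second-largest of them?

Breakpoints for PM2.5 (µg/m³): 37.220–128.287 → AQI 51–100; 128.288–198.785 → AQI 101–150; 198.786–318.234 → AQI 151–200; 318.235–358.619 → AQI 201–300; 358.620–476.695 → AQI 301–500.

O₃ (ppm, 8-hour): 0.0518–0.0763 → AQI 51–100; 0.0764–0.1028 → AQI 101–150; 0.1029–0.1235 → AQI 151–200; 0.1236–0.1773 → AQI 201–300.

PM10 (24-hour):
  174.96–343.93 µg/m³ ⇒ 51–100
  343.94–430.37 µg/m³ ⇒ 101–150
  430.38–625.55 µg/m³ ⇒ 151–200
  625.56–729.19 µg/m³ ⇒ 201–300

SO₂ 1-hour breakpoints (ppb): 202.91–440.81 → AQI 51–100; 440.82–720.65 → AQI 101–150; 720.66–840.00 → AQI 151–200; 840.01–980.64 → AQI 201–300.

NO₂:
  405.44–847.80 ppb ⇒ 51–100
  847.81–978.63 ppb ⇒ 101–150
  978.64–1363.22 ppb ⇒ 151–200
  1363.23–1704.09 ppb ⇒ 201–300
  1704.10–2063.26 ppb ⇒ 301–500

PM2.5: 51.885 ∈ [37.220, 128.287] ↔ index [51, 100].
51 + (51.885−37.220)·(100−51)/(128.287−37.220) = 51 + 14.665·49/91.067 ≈ 58.89, so AQI = 59.
O₃: 0.0979 ∈ [0.0764, 0.1028] ↔ index [101, 150].
101 + (0.0979−0.0764)·(150−101)/(0.1028−0.0764) = 101 + 0.0215·49/0.0264 ≈ 140.91, so AQI = 141.
PM10: 270.00 lies in 174.96–343.93, so I_lo=51, I_hi=100, C_lo=174.96, C_hi=343.93.
(100−51)/(343.93−174.96) × (270.00−174.96) + 51 = 49/168.97 × 95.04 + 51 ≈ 78.56 → 79.
SO₂ 433.00: bracket 202.91–440.81 → index 51–100; slope 49/237.90, offset 230.09.
AQI = 51 + 49/237.90·230.09 ≈ 98.39 ⇒ 98.
NO₂: 1921.01 lies in 1704.10–2063.26, so I_lo=301, I_hi=500, C_lo=1704.10, C_hi=2063.26.
(500−301)/(2063.26−1704.10) × (1921.01−1704.10) + 301 = 199/359.16 × 216.91 + 301 ≈ 421.18 → 421.
Sub-indices: PM2.5→59, O₃→141, PM10→79, SO₂→98, NO₂→421. Ranked high→low: 421, 141, 98, 79, 59. Second-highest sub-index = 141.

141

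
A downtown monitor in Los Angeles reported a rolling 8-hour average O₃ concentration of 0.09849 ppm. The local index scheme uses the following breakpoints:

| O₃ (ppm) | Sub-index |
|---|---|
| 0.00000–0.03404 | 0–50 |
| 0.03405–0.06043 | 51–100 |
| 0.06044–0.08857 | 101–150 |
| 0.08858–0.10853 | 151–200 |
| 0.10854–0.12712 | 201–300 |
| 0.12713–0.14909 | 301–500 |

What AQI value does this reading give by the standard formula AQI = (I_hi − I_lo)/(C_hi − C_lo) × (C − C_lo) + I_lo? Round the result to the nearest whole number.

O₃: 0.09849 lies in 0.08858–0.10853, so I_lo=151, I_hi=200, C_lo=0.08858, C_hi=0.10853.
(200−151)/(0.10853−0.08858) × (0.09849−0.08858) + 151 = 49/0.01995 × 0.00991 + 151 ≈ 175.34 → 175.

175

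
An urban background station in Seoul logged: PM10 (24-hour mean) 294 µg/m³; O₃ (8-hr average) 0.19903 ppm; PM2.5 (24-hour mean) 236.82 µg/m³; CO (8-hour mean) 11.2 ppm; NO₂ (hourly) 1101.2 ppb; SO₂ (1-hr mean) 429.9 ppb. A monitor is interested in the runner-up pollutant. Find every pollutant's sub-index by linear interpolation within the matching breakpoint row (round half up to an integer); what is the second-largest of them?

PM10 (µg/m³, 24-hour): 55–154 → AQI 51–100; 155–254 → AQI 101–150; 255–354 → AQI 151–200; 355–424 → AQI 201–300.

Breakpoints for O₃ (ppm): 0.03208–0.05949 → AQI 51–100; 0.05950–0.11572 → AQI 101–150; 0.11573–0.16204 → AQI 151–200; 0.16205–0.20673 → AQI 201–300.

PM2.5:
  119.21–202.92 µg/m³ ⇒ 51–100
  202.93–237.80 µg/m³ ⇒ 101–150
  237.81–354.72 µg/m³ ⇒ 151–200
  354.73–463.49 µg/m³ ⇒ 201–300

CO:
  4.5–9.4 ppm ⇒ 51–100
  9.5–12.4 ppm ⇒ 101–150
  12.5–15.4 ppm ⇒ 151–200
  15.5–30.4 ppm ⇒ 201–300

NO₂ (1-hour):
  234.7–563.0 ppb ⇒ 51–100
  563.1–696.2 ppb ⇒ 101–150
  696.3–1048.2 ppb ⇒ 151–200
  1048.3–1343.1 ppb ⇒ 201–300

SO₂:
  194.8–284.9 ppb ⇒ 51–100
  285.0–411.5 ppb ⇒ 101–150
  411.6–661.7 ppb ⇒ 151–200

219

PM10 294: bracket 255–354 → index 151–200; slope 49/99, offset 39.
AQI = 151 + 49/99·39 ≈ 170.30 ⇒ 170.
O₃: 0.19903 lies in 0.16205–0.20673, so I_lo=201, I_hi=300, C_lo=0.16205, C_hi=0.20673.
(300−201)/(0.20673−0.16205) × (0.19903−0.16205) + 201 = 99/0.04468 × 0.03698 + 201 ≈ 282.94 → 283.
PM2.5: 236.82 lies in 202.93–237.80, so I_lo=101, I_hi=150, C_lo=202.93, C_hi=237.80.
(150−101)/(237.80−202.93) × (236.82−202.93) + 101 = 49/34.87 × 33.89 + 101 ≈ 148.62 → 149.
CO 11.2: bracket 9.5–12.4 → index 101–150; slope 49/2.9, offset 1.7.
AQI = 101 + 49/2.9·1.7 ≈ 129.72 ⇒ 130.
NO₂: row 1048.3–1343.1 (AQI 201–300). (300−201)·(1101.2−1048.3)/(1343.1−1048.3) + 201 = 99·52.9/294.8 + 201 ≈ 218.76 → 219.
SO₂: 429.9 lies in 411.6–661.7, so I_lo=151, I_hi=200, C_lo=411.6, C_hi=661.7.
(200−151)/(661.7−411.6) × (429.9−411.6) + 151 = 49/250.1 × 18.3 + 151 ≈ 154.59 → 155.
Sub-indices: PM10→170, O₃→283, PM2.5→149, CO→130, NO₂→219, SO₂→155. Ranked high→low: 283, 219, 170, 155, 149, 130. Second-highest sub-index = 219.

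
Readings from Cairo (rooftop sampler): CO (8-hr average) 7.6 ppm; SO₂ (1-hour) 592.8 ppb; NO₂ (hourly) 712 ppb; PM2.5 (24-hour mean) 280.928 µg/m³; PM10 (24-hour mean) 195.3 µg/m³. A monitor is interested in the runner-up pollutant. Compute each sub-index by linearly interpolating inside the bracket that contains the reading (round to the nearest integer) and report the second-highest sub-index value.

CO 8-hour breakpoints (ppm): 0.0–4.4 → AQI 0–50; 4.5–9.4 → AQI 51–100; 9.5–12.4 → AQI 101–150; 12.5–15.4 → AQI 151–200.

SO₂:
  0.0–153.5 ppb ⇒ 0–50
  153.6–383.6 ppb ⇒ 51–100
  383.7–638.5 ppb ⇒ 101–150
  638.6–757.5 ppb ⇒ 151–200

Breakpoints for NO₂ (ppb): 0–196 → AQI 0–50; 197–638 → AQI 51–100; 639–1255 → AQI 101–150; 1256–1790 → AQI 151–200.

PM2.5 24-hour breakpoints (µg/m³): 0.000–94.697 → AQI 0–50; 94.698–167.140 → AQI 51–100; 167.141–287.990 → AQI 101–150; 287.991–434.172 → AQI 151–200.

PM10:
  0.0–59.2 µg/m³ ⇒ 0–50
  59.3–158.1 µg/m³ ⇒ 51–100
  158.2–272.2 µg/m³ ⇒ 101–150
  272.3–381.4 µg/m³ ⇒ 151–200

CO: row 4.5–9.4 (AQI 51–100). (100−51)·(7.6−4.5)/(9.4−4.5) + 51 = 49·3.1/4.9 + 51 ≈ 82.00 → 82.
SO₂: row 383.7–638.5 (AQI 101–150). (150−101)·(592.8−383.7)/(638.5−383.7) + 101 = 49·209.1/254.8 + 101 ≈ 141.21 → 141.
NO₂: 712 ∈ [639, 1255] ↔ index [101, 150].
101 + (712−639)·(150−101)/(1255−639) = 101 + 73·49/616 ≈ 106.81, so AQI = 107.
PM2.5: row 167.141–287.990 (AQI 101–150). (150−101)·(280.928−167.141)/(287.990−167.141) + 101 = 49·113.787/120.849 + 101 ≈ 147.14 → 147.
PM10 195.3: bracket 158.2–272.2 → index 101–150; slope 49/114.0, offset 37.1.
AQI = 101 + 49/114.0·37.1 ≈ 116.95 ⇒ 117.
Sub-indices: CO→82, SO₂→141, NO₂→107, PM2.5→147, PM10→117. Ranked high→low: 147, 141, 117, 107, 82. Second-highest sub-index = 141.

141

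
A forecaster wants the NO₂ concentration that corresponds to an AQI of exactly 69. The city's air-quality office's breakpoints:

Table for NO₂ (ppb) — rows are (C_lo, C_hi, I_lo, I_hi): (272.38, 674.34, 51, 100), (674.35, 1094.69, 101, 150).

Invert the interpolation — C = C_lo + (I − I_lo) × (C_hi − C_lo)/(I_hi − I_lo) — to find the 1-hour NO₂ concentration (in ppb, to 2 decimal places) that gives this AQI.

420.04

AQI 69 lies in the 51–100 band, which corresponds to 272.38–674.34 ppb.
C = 272.38 + (69−51)×(674.34−272.38)/(100−51) = 272.38 + 18×401.96/49 ≈ 420.0388 ppb → 420.04 ppb to 2 dp.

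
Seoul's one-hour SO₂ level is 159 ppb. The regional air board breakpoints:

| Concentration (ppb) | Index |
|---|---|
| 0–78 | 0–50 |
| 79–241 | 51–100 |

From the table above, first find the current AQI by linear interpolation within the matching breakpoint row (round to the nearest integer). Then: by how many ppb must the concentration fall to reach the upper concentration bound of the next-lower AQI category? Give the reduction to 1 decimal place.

SO₂: 159 ∈ [79, 241] ↔ index [51, 100].
51 + (159−79)·(100−51)/(241−79) = 51 + 80·49/162 ≈ 75.20, so AQI = 75.
Current AQI 75 is in the Moderate range (51–100). The next-lower category tops out at AQI 50, whose upper concentration bound is 78 ppb.
Reduction needed = 159 − 78 = 81.0 ppb.

81.0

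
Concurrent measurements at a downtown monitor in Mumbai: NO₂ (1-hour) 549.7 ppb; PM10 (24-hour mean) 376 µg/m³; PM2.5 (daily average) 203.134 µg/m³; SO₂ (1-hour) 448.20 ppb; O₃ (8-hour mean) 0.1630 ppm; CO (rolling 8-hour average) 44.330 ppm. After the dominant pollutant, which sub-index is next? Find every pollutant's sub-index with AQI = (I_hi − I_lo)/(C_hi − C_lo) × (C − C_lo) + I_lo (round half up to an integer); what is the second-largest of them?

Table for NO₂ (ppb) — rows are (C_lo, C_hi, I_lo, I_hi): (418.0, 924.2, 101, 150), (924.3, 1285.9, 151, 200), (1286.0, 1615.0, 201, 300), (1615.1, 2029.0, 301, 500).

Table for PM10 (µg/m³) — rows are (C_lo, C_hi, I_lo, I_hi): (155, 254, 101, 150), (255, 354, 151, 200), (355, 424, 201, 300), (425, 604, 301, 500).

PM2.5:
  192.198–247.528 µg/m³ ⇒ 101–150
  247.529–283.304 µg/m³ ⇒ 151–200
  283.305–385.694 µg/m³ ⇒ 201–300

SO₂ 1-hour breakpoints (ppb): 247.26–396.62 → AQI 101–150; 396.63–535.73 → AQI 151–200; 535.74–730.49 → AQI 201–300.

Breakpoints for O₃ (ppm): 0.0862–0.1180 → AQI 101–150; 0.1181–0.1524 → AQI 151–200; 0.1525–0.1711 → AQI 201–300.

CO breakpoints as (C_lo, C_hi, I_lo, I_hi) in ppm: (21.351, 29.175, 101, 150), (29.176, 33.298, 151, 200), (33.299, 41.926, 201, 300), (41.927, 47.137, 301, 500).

257

NO₂: row 418.0–924.2 (AQI 101–150). (150−101)·(549.7−418.0)/(924.2−418.0) + 101 = 49·131.7/506.2 + 101 ≈ 113.75 → 114.
PM10: 376 lies in 355–424, so I_lo=201, I_hi=300, C_lo=355, C_hi=424.
(300−201)/(424−355) × (376−355) + 201 = 99/69 × 21 + 201 ≈ 231.13 → 231.
PM2.5 203.134: bracket 192.198–247.528 → index 101–150; slope 49/55.330, offset 10.936.
AQI = 101 + 49/55.330·10.936 ≈ 110.68 ⇒ 111.
SO₂ 448.20: bracket 396.63–535.73 → index 151–200; slope 49/139.10, offset 51.57.
AQI = 151 + 49/139.10·51.57 ≈ 169.17 ⇒ 169.
O₃ 0.1630: bracket 0.1525–0.1711 → index 201–300; slope 99/0.0186, offset 0.0105.
AQI = 201 + 99/0.0186·0.0105 ≈ 256.89 ⇒ 257.
CO 44.330: bracket 41.927–47.137 → index 301–500; slope 199/5.210, offset 2.403.
AQI = 301 + 199/5.210·2.403 ≈ 392.78 ⇒ 393.
Sub-indices: NO₂→114, PM10→231, PM2.5→111, SO₂→169, O₃→257, CO→393. Ranked high→low: 393, 257, 231, 169, 114, 111. Second-highest sub-index = 257.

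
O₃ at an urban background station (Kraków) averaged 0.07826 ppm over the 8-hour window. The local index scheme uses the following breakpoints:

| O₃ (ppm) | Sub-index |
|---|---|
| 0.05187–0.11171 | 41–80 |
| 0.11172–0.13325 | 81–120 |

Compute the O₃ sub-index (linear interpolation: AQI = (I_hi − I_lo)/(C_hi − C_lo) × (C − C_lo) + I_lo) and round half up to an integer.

58

O₃: 0.07826 ∈ [0.05187, 0.11171] ↔ index [41, 80].
41 + (0.07826−0.05187)·(80−41)/(0.11171−0.05187) = 41 + 0.02639·39/0.05984 ≈ 58.20, so AQI = 58.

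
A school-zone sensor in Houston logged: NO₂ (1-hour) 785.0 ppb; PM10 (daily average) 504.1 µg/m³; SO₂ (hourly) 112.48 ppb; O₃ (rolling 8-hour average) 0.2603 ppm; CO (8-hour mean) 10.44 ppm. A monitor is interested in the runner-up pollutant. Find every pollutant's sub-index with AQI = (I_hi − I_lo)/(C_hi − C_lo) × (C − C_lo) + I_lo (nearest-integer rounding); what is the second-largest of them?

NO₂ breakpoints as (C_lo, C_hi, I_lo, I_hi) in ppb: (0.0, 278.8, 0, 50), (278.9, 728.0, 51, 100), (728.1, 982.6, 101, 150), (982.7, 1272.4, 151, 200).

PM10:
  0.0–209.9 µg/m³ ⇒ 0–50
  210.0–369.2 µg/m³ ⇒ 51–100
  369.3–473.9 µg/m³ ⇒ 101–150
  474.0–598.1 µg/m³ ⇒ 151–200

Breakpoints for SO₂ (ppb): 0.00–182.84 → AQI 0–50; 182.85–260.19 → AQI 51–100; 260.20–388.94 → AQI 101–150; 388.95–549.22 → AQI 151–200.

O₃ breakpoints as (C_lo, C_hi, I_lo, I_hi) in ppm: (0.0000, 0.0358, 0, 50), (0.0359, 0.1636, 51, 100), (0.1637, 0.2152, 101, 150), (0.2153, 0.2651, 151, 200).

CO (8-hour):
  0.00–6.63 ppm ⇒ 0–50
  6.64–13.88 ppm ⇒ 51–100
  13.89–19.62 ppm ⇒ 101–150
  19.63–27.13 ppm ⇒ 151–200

163

NO₂ 785.0: bracket 728.1–982.6 → index 101–150; slope 49/254.5, offset 56.9.
AQI = 101 + 49/254.5·56.9 ≈ 111.96 ⇒ 112.
PM10: 504.1 ∈ [474.0, 598.1] ↔ index [151, 200].
151 + (504.1−474.0)·(200−151)/(598.1−474.0) = 151 + 30.1·49/124.1 ≈ 162.88, so AQI = 163.
SO₂: 112.48 ∈ [0.00, 182.84] ↔ index [0, 50].
0 + (112.48−0.00)·(50−0)/(182.84−0.00) = 0 + 112.48·50/182.84 ≈ 30.76, so AQI = 31.
O₃: 0.2603 lies in 0.2153–0.2651, so I_lo=151, I_hi=200, C_lo=0.2153, C_hi=0.2651.
(200−151)/(0.2651−0.2153) × (0.2603−0.2153) + 151 = 49/0.0498 × 0.0450 + 151 ≈ 195.28 → 195.
CO: 10.44 ∈ [6.64, 13.88] ↔ index [51, 100].
51 + (10.44−6.64)·(100−51)/(13.88−6.64) = 51 + 3.80·49/7.24 ≈ 76.72, so AQI = 77.
Sub-indices: NO₂→112, PM10→163, SO₂→31, O₃→195, CO→77. Ranked high→low: 195, 163, 112, 77, 31. Second-highest sub-index = 163.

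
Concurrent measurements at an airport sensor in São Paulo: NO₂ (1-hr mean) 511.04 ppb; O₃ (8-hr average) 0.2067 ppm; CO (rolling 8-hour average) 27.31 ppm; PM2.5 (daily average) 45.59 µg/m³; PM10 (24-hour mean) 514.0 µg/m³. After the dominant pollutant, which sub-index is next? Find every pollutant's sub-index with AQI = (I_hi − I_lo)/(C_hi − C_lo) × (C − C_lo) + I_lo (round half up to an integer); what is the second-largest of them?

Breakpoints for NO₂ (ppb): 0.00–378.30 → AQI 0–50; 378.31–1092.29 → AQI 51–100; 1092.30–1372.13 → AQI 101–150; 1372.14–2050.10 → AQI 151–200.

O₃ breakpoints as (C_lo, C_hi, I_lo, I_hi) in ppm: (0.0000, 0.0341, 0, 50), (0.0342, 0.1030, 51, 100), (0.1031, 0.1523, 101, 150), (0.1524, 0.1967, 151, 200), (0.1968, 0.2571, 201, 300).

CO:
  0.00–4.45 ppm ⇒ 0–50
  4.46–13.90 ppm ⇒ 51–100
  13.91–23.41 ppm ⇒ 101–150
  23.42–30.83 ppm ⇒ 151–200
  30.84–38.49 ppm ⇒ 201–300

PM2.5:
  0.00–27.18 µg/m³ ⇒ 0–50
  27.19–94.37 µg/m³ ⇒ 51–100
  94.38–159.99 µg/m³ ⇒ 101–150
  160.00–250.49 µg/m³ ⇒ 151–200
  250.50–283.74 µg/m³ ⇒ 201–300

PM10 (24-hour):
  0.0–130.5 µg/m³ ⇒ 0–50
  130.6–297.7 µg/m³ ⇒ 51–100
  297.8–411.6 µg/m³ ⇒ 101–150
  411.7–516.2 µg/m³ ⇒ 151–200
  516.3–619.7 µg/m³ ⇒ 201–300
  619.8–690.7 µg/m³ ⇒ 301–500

199

NO₂: 511.04 ∈ [378.31, 1092.29] ↔ index [51, 100].
51 + (511.04−378.31)·(100−51)/(1092.29−378.31) = 51 + 132.73·49/713.98 ≈ 60.11, so AQI = 60.
O₃: row 0.1968–0.2571 (AQI 201–300). (300−201)·(0.2067−0.1968)/(0.2571−0.1968) + 201 = 99·0.0099/0.0603 + 201 ≈ 217.25 → 217.
CO 27.31: bracket 23.42–30.83 → index 151–200; slope 49/7.41, offset 3.89.
AQI = 151 + 49/7.41·3.89 ≈ 176.72 ⇒ 177.
PM2.5 45.59: bracket 27.19–94.37 → index 51–100; slope 49/67.18, offset 18.40.
AQI = 51 + 49/67.18·18.40 ≈ 64.42 ⇒ 64.
PM10: 514.0 lies in 411.7–516.2, so I_lo=151, I_hi=200, C_lo=411.7, C_hi=516.2.
(200−151)/(516.2−411.7) × (514.0−411.7) + 151 = 49/104.5 × 102.3 + 151 ≈ 198.97 → 199.
Sub-indices: NO₂→60, O₃→217, CO→177, PM2.5→64, PM10→199. Ranked high→low: 217, 199, 177, 64, 60. Second-highest sub-index = 199.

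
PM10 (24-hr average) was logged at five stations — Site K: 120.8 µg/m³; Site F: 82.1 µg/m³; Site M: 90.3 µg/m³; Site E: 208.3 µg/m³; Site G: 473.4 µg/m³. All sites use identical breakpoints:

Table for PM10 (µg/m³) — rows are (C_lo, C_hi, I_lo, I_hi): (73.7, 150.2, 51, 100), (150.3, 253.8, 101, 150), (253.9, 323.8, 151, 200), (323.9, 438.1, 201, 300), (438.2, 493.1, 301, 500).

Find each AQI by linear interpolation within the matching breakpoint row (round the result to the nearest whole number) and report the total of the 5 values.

756

Site K: 120.8 ∈ [73.7, 150.2] ↔ index [51, 100].
51 + (120.8−73.7)·(100−51)/(150.2−73.7) = 51 + 47.1·49/76.5 ≈ 81.17, so AQI = 81.
Site F 82.1: bracket 73.7–150.2 → index 51–100; slope 49/76.5, offset 8.4.
AQI = 51 + 49/76.5·8.4 ≈ 56.38 ⇒ 56.
Site M: 90.3 ∈ [73.7, 150.2] ↔ index [51, 100].
51 + (90.3−73.7)·(100−51)/(150.2−73.7) = 51 + 16.6·49/76.5 ≈ 61.63, so AQI = 62.
Site E: 208.3 ∈ [150.3, 253.8] ↔ index [101, 150].
101 + (208.3−150.3)·(150−101)/(253.8−150.3) = 101 + 58.0·49/103.5 ≈ 128.46, so AQI = 128.
Site G: 473.4 ∈ [438.2, 493.1] ↔ index [301, 500].
301 + (473.4−438.2)·(500−301)/(493.1−438.2) = 301 + 35.2·199/54.9 ≈ 428.59, so AQI = 429.
AQIs: Site K=81, Site F=56, Site M=62, Site E=128, Site G=429. Sum = 81 + 56 + 62 + 128 + 429 = 756.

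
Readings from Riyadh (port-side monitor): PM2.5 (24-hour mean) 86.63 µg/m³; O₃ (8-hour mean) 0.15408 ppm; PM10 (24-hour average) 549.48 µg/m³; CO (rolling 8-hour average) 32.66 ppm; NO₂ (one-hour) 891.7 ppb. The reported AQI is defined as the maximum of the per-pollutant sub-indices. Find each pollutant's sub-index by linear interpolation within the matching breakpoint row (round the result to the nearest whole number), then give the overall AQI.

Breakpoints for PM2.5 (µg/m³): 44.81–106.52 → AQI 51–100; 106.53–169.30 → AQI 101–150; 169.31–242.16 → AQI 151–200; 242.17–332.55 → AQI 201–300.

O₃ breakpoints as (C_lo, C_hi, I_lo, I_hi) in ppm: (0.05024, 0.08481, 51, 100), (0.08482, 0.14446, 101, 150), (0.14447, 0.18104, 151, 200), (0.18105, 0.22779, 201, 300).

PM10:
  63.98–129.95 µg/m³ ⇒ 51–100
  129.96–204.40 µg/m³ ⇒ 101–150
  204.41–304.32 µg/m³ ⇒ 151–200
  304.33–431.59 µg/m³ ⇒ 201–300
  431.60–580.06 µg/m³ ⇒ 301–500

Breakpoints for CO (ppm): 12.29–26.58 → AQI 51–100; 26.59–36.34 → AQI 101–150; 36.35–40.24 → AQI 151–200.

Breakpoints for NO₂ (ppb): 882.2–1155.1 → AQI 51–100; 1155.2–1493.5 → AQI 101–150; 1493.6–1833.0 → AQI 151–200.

PM2.5: row 44.81–106.52 (AQI 51–100). (100−51)·(86.63−44.81)/(106.52−44.81) + 51 = 49·41.82/61.71 + 51 ≈ 84.21 → 84.
O₃: row 0.14447–0.18104 (AQI 151–200). (200−151)·(0.15408−0.14447)/(0.18104−0.14447) + 151 = 49·0.00961/0.03657 + 151 ≈ 163.88 → 164.
PM10: 549.48 lies in 431.60–580.06, so I_lo=301, I_hi=500, C_lo=431.60, C_hi=580.06.
(500−301)/(580.06−431.60) × (549.48−431.60) + 301 = 199/148.46 × 117.88 + 301 ≈ 459.01 → 459.
CO: 32.66 ∈ [26.59, 36.34] ↔ index [101, 150].
101 + (32.66−26.59)·(150−101)/(36.34−26.59) = 101 + 6.07·49/9.75 ≈ 131.51, so AQI = 132.
NO₂ 891.7: bracket 882.2–1155.1 → index 51–100; slope 49/272.9, offset 9.5.
AQI = 51 + 49/272.9·9.5 ≈ 52.71 ⇒ 53.
Sub-indices: PM2.5→84, O₃→164, PM10→459, CO→132, NO₂→53. Overall AQI = max = 459; dominant pollutant is PM10.

459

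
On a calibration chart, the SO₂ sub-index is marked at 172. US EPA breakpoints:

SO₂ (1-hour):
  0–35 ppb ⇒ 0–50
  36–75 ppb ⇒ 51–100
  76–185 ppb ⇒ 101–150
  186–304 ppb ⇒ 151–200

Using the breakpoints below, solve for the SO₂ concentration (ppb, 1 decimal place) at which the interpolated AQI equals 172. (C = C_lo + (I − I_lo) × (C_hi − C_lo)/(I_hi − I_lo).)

AQI 172 lies in the 151–200 band, which corresponds to 186–304 ppb.
C = 186 + (172−151)×(304−186)/(200−151) = 186 + 21×118/49 ≈ 236.571 ppb → 236.6 ppb to 1 dp.

236.6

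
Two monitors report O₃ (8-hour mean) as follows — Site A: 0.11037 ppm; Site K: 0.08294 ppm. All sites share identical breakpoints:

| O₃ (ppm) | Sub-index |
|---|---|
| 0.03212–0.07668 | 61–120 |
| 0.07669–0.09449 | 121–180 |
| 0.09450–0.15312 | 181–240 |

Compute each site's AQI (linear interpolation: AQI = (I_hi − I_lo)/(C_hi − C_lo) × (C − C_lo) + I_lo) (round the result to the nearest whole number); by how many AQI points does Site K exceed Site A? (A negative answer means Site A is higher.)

Site A: row 0.09450–0.15312 (AQI 181–240). (240−181)·(0.11037−0.09450)/(0.15312−0.09450) + 181 = 59·0.01587/0.05862 + 181 ≈ 196.97 → 197.
Site K: 0.08294 ∈ [0.07669, 0.09449] ↔ index [121, 180].
121 + (0.08294−0.07669)·(180−121)/(0.09449−0.07669) = 121 + 0.00625·59/0.01780 ≈ 141.72, so AQI = 142.
AQIs: Site A=197, Site K=142. Site K (142) − Site A (197) = -55.

-55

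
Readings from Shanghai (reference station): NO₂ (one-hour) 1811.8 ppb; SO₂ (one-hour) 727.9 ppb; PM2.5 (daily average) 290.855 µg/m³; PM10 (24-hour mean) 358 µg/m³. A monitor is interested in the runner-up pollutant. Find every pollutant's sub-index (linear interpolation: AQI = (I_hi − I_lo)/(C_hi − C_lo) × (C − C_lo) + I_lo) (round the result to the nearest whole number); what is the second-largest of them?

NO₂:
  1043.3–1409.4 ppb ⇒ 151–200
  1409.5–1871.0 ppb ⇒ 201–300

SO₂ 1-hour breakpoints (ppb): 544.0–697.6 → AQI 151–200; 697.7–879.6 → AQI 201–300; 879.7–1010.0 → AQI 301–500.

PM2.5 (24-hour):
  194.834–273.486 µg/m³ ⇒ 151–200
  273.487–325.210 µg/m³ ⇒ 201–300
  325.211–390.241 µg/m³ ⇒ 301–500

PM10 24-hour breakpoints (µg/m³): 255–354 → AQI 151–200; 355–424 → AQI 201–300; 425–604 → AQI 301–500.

NO₂ 1811.8: bracket 1409.5–1871.0 → index 201–300; slope 99/461.5, offset 402.3.
AQI = 201 + 99/461.5·402.3 ≈ 287.30 ⇒ 287.
SO₂ 727.9: bracket 697.7–879.6 → index 201–300; slope 99/181.9, offset 30.2.
AQI = 201 + 99/181.9·30.2 ≈ 217.44 ⇒ 217.
PM2.5 290.855: bracket 273.487–325.210 → index 201–300; slope 99/51.723, offset 17.368.
AQI = 201 + 99/51.723·17.368 ≈ 234.24 ⇒ 234.
PM10: row 355–424 (AQI 201–300). (300−201)·(358−355)/(424−355) + 201 = 99·3/69 + 201 ≈ 205.30 → 205.
Sub-indices: NO₂→287, SO₂→217, PM2.5→234, PM10→205. Ranked high→low: 287, 234, 217, 205. Second-highest sub-index = 234.

234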